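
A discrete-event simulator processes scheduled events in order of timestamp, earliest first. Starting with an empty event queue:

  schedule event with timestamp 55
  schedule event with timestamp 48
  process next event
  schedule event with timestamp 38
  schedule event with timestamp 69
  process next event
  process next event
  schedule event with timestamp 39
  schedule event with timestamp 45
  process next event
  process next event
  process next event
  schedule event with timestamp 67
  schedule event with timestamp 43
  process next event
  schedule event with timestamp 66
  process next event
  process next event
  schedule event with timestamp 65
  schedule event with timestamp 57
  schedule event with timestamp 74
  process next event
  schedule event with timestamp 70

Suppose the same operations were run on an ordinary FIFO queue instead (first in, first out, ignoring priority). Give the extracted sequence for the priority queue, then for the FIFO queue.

priority queue: 48 → 38 → 55 → 39 → 45 → 69 → 43 → 66 → 67 → 57; FIFO queue: [55, 48, 38, 69, 39, 45, 67, 43, 66, 65]

insert 55 → {55}
insert 48 → {48, 55}
process next event → 48; now {55}
insert 38 → {38, 55}
insert 69 → {38, 55, 69}
process next event → 38; now {55, 69}
process next event → 55; now {69}
insert 39 → {39, 69}
insert 45 → {39, 45, 69}
process next event → 39; now {45, 69}
process next event → 45; now {69}
process next event → 69; now {}
insert 67 → {67}
insert 43 → {43, 67}
process next event → 43; now {67}
insert 66 → {66, 67}
process next event → 66; now {67}
process next event → 67; now {}
insert 65 → {65}
insert 57 → {57, 65}
insert 74 → {57, 65, 74}
process next event → 57; now {65, 74}
insert 70 → {65, 70, 74}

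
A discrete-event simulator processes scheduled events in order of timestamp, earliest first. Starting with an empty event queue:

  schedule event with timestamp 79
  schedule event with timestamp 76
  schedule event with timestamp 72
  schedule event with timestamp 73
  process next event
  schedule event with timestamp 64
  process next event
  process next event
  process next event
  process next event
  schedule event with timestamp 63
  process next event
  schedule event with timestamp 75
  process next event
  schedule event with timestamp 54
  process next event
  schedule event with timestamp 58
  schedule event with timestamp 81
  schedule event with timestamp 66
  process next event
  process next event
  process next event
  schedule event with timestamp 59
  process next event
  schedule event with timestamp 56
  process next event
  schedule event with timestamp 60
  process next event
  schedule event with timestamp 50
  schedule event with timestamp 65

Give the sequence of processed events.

[72, 64, 73, 76, 79, 63, 75, 54, 58, 66, 81, 59, 56, 60]

insert 79 → {79}
insert 76 → {76, 79}
insert 72 → {72, 76, 79}
insert 73 → {72, 73, 76, 79}
process next event → 72; now {73, 76, 79}
insert 64 → {64, 73, 76, 79}
process next event → 64; now {73, 76, 79}
process next event → 73; now {76, 79}
process next event → 76; now {79}
process next event → 79; now {}
insert 63 → {63}
process next event → 63; now {}
insert 75 → {75}
process next event → 75; now {}
insert 54 → {54}
process next event → 54; now {}
insert 58 → {58}
insert 81 → {58, 81}
insert 66 → {58, 66, 81}
process next event → 58; now {66, 81}
process next event → 66; now {81}
process next event → 81; now {}
insert 59 → {59}
process next event → 59; now {}
insert 56 → {56}
process next event → 56; now {}
insert 60 → {60}
process next event → 60; now {}
insert 50 → {50}
insert 65 → {50, 65}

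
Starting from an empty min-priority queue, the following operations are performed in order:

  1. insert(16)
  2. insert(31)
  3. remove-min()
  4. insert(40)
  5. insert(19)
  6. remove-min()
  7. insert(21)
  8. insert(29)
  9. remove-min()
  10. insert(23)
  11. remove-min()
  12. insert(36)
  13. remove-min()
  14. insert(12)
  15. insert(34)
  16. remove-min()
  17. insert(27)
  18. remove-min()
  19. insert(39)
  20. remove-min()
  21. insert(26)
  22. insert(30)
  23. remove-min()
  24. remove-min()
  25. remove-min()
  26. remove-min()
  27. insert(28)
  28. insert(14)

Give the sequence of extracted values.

insert 16 → {16}
insert 31 → {16, 31}
remove-min → 16; now {31}
insert 40 → {31, 40}
insert 19 → {19, 31, 40}
remove-min → 19; now {31, 40}
insert 21 → {21, 31, 40}
insert 29 → {21, 29, 31, 40}
remove-min → 21; now {29, 31, 40}
insert 23 → {23, 29, 31, 40}
remove-min → 23; now {29, 31, 40}
insert 36 → {29, 31, 36, 40}
remove-min → 29; now {31, 36, 40}
insert 12 → {12, 31, 36, 40}
insert 34 → {12, 31, 34, 36, 40}
remove-min → 12; now {31, 34, 36, 40}
insert 27 → {27, 31, 34, 36, 40}
remove-min → 27; now {31, 34, 36, 40}
insert 39 → {31, 34, 36, 39, 40}
remove-min → 31; now {34, 36, 39, 40}
insert 26 → {26, 34, 36, 39, 40}
insert 30 → {26, 30, 34, 36, 39, 40}
remove-min → 26; now {30, 34, 36, 39, 40}
remove-min → 30; now {34, 36, 39, 40}
remove-min → 34; now {36, 39, 40}
remove-min → 36; now {39, 40}
insert 28 → {28, 39, 40}
insert 14 → {14, 28, 39, 40}

[16, 19, 21, 23, 29, 12, 27, 31, 26, 30, 34, 36]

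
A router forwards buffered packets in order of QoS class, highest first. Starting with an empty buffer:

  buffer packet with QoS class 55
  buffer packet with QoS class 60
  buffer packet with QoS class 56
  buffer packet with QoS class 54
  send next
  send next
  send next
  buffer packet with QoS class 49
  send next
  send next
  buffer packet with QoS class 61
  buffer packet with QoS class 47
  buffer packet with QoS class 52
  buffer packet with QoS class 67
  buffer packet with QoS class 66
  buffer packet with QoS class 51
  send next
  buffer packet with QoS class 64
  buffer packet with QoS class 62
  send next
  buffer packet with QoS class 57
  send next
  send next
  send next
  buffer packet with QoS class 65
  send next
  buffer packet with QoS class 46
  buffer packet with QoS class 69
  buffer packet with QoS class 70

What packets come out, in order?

insert 55 → {55}
insert 60 → {60, 55}
insert 56 → {60, 56, 55}
insert 54 → {60, 56, 55, 54}
send next → 60; now {56, 55, 54}
send next → 56; now {55, 54}
send next → 55; now {54}
insert 49 → {54, 49}
send next → 54; now {49}
send next → 49; now {}
insert 61 → {61}
insert 47 → {61, 47}
insert 52 → {61, 52, 47}
insert 67 → {67, 61, 52, 47}
insert 66 → {67, 66, 61, 52, 47}
insert 51 → {67, 66, 61, 52, 51, 47}
send next → 67; now {66, 61, 52, 51, 47}
insert 64 → {66, 64, 61, 52, 51, 47}
insert 62 → {66, 64, 62, 61, 52, 51, 47}
send next → 66; now {64, 62, 61, 52, 51, 47}
insert 57 → {64, 62, 61, 57, 52, 51, 47}
send next → 64; now {62, 61, 57, 52, 51, 47}
send next → 62; now {61, 57, 52, 51, 47}
send next → 61; now {57, 52, 51, 47}
insert 65 → {65, 57, 52, 51, 47}
send next → 65; now {57, 52, 51, 47}
insert 46 → {57, 52, 51, 47, 46}
insert 69 → {69, 57, 52, 51, 47, 46}
insert 70 → {70, 69, 57, 52, 51, 47, 46}

60, 56, 55, 54, 49, 67, 66, 64, 62, 61, 65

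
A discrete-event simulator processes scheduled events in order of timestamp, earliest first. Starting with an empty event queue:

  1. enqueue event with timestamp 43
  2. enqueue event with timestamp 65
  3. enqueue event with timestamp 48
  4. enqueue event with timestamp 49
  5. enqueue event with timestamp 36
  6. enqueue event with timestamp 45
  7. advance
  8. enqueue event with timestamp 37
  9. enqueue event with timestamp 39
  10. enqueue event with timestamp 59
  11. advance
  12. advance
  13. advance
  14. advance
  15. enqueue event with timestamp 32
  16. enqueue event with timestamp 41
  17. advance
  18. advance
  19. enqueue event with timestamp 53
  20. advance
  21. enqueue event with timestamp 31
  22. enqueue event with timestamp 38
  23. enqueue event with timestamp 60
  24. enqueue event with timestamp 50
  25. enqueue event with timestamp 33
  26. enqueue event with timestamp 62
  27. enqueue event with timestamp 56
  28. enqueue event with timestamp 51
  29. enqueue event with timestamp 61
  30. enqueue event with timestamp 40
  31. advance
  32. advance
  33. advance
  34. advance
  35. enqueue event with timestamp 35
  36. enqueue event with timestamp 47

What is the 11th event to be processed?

38

insert 43 → {43}
insert 65 → {43, 65}
insert 48 → {43, 48, 65}
insert 49 → {43, 48, 49, 65}
insert 36 → {36, 43, 48, 49, 65}
insert 45 → {36, 43, 45, 48, 49, 65}
advance → 36; now {43, 45, 48, 49, 65}
insert 37 → {37, 43, 45, 48, 49, 65}
insert 39 → {37, 39, 43, 45, 48, 49, 65}
insert 59 → {37, 39, 43, 45, 48, 49, 59, 65}
advance → 37; now {39, 43, 45, 48, 49, 59, 65}
advance → 39; now {43, 45, 48, 49, 59, 65}
advance → 43; now {45, 48, 49, 59, 65}
advance → 45; now {48, 49, 59, 65}
insert 32 → {32, 48, 49, 59, 65}
insert 41 → {32, 41, 48, 49, 59, 65}
advance → 32; now {41, 48, 49, 59, 65}
advance → 41; now {48, 49, 59, 65}
insert 53 → {48, 49, 53, 59, 65}
advance → 48; now {49, 53, 59, 65}
insert 31 → {31, 49, 53, 59, 65}
insert 38 → {31, 38, 49, 53, 59, 65}
insert 60 → {31, 38, 49, 53, 59, 60, 65}
insert 50 → {31, 38, 49, 50, 53, 59, 60, 65}
insert 33 → {31, 33, 38, 49, 50, 53, 59, 60, 65}
insert 62 → {31, 33, 38, 49, 50, 53, 59, 60, 62, 65}
insert 56 → {31, 33, 38, 49, 50, 53, 56, 59, 60, 62, 65}
insert 51 → {31, 33, 38, 49, 50, 51, 53, 56, 59, 60, 62, 65}
insert 61 → {31, 33, 38, 49, 50, 51, 53, 56, 59, 60, 61, 62, 65}
insert 40 → {31, 33, 38, 40, 49, 50, 51, 53, 56, 59, 60, 61, 62, 65}
advance → 31; now {33, 38, 40, 49, 50, 51, 53, 56, 59, 60, 61, 62, 65}
advance → 33; now {38, 40, 49, 50, 51, 53, 56, 59, 60, 61, 62, 65}
advance → 38; now {40, 49, 50, 51, 53, 56, 59, 60, 61, 62, 65}
advance → 40; now {49, 50, 51, 53, 56, 59, 60, 61, 62, 65}
insert 35 → {35, 49, 50, 51, 53, 56, 59, 60, 61, 62, 65}
insert 47 → {35, 47, 49, 50, 51, 53, 56, 59, 60, 61, 62, 65}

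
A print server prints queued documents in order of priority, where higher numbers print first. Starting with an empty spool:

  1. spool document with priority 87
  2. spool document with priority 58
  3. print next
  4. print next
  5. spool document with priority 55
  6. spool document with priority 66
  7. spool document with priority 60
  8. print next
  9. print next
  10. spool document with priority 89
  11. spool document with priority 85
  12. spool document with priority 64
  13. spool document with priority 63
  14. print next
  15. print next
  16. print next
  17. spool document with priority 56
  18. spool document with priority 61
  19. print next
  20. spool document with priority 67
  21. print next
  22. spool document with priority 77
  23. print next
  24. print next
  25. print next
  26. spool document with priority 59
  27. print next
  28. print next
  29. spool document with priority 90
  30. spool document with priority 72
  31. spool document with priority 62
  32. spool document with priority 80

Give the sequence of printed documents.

87 → 58 → 66 → 60 → 89 → 85 → 64 → 63 → 67 → 77 → 61 → 56 → 59 → 55

insert 87 → {87}
insert 58 → {87, 58}
print next → 87; now {58}
print next → 58; now {}
insert 55 → {55}
insert 66 → {66, 55}
insert 60 → {66, 60, 55}
print next → 66; now {60, 55}
print next → 60; now {55}
insert 89 → {89, 55}
insert 85 → {89, 85, 55}
insert 64 → {89, 85, 64, 55}
insert 63 → {89, 85, 64, 63, 55}
print next → 89; now {85, 64, 63, 55}
print next → 85; now {64, 63, 55}
print next → 64; now {63, 55}
insert 56 → {63, 56, 55}
insert 61 → {63, 61, 56, 55}
print next → 63; now {61, 56, 55}
insert 67 → {67, 61, 56, 55}
print next → 67; now {61, 56, 55}
insert 77 → {77, 61, 56, 55}
print next → 77; now {61, 56, 55}
print next → 61; now {56, 55}
print next → 56; now {55}
insert 59 → {59, 55}
print next → 59; now {55}
print next → 55; now {}
insert 90 → {90}
insert 72 → {90, 72}
insert 62 → {90, 72, 62}
insert 80 → {90, 80, 72, 62}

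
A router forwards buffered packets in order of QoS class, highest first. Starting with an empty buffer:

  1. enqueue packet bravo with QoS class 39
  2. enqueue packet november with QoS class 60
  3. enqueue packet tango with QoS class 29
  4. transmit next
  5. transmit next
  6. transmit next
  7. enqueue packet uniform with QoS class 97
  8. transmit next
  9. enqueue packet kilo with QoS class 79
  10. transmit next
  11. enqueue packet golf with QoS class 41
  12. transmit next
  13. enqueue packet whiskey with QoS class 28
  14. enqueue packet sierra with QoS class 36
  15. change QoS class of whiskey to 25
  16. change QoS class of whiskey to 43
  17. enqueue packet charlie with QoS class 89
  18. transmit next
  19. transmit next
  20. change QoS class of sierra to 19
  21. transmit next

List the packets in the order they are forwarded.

[november, bravo, tango, uniform, kilo, golf, charlie, whiskey, sierra]

add bravo (QoS class 39) → {bravo:39}
add november (QoS class 60) → {november:60, bravo:39}
add tango (QoS class 29) → {november:60, bravo:39, tango:29}
transmit next → november; now {bravo:39, tango:29}
transmit next → bravo; now {tango:29}
transmit next → tango; now {}
add uniform (QoS class 97) → {uniform:97}
transmit next → uniform; now {}
add kilo (QoS class 79) → {kilo:79}
transmit next → kilo; now {}
add golf (QoS class 41) → {golf:41}
transmit next → golf; now {}
add whiskey (QoS class 28) → {whiskey:28}
add sierra (QoS class 36) → {sierra:36, whiskey:28}
update whiskey to QoS class 25 → {sierra:36, whiskey:25}
update whiskey to QoS class 43 → {whiskey:43, sierra:36}
add charlie (QoS class 89) → {charlie:89, whiskey:43, sierra:36}
transmit next → charlie; now {whiskey:43, sierra:36}
transmit next → whiskey; now {sierra:36}
update sierra to QoS class 19 → {sierra:19}
transmit next → sierra; now {}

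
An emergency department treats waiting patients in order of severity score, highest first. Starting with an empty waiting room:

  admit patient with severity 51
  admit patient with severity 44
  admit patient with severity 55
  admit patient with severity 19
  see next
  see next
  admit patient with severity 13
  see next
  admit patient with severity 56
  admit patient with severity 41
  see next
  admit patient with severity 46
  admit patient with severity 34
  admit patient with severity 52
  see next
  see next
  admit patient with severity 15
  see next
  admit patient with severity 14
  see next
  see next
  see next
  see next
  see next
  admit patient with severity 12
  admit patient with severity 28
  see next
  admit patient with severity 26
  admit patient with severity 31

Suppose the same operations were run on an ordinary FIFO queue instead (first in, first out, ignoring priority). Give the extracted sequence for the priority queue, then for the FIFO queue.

insert 51 → {51}
insert 44 → {51, 44}
insert 55 → {55, 51, 44}
insert 19 → {55, 51, 44, 19}
see next → 55; now {51, 44, 19}
see next → 51; now {44, 19}
insert 13 → {44, 19, 13}
see next → 44; now {19, 13}
insert 56 → {56, 19, 13}
insert 41 → {56, 41, 19, 13}
see next → 56; now {41, 19, 13}
insert 46 → {46, 41, 19, 13}
insert 34 → {46, 41, 34, 19, 13}
insert 52 → {52, 46, 41, 34, 19, 13}
see next → 52; now {46, 41, 34, 19, 13}
see next → 46; now {41, 34, 19, 13}
insert 15 → {41, 34, 19, 15, 13}
see next → 41; now {34, 19, 15, 13}
insert 14 → {34, 19, 15, 14, 13}
see next → 34; now {19, 15, 14, 13}
see next → 19; now {15, 14, 13}
see next → 15; now {14, 13}
see next → 14; now {13}
see next → 13; now {}
insert 12 → {12}
insert 28 → {28, 12}
see next → 28; now {12}
insert 26 → {26, 12}
insert 31 → {31, 26, 12}

priority queue: [55, 51, 44, 56, 52, 46, 41, 34, 19, 15, 14, 13, 28]; FIFO queue: 51, 44, 55, 19, 13, 56, 41, 46, 34, 52, 15, 14, 12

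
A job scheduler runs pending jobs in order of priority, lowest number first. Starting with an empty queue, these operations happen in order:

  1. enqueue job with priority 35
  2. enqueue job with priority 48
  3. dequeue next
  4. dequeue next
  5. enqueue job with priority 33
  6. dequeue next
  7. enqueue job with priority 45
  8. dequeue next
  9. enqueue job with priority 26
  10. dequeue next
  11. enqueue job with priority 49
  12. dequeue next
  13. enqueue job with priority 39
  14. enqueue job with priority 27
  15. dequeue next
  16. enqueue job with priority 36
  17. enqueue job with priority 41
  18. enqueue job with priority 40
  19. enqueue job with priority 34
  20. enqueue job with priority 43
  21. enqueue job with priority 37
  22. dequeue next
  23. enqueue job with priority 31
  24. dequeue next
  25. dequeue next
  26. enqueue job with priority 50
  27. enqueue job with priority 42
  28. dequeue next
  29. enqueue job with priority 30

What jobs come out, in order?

insert 35 → {35}
insert 48 → {35, 48}
dequeue next → 35; now {48}
dequeue next → 48; now {}
insert 33 → {33}
dequeue next → 33; now {}
insert 45 → {45}
dequeue next → 45; now {}
insert 26 → {26}
dequeue next → 26; now {}
insert 49 → {49}
dequeue next → 49; now {}
insert 39 → {39}
insert 27 → {27, 39}
dequeue next → 27; now {39}
insert 36 → {36, 39}
insert 41 → {36, 39, 41}
insert 40 → {36, 39, 40, 41}
insert 34 → {34, 36, 39, 40, 41}
insert 43 → {34, 36, 39, 40, 41, 43}
insert 37 → {34, 36, 37, 39, 40, 41, 43}
dequeue next → 34; now {36, 37, 39, 40, 41, 43}
insert 31 → {31, 36, 37, 39, 40, 41, 43}
dequeue next → 31; now {36, 37, 39, 40, 41, 43}
dequeue next → 36; now {37, 39, 40, 41, 43}
insert 50 → {37, 39, 40, 41, 43, 50}
insert 42 → {37, 39, 40, 41, 42, 43, 50}
dequeue next → 37; now {39, 40, 41, 42, 43, 50}
insert 30 → {30, 39, 40, 41, 42, 43, 50}

35, 48, 33, 45, 26, 49, 27, 34, 31, 36, 37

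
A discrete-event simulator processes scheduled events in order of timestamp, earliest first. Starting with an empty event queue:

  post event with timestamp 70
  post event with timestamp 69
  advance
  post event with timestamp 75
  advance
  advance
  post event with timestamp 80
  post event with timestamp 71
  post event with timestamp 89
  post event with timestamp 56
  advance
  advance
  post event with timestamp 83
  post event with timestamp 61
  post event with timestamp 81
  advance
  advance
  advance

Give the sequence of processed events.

insert 70 → {70}
insert 69 → {69, 70}
advance → 69; now {70}
insert 75 → {70, 75}
advance → 70; now {75}
advance → 75; now {}
insert 80 → {80}
insert 71 → {71, 80}
insert 89 → {71, 80, 89}
insert 56 → {56, 71, 80, 89}
advance → 56; now {71, 80, 89}
advance → 71; now {80, 89}
insert 83 → {80, 83, 89}
insert 61 → {61, 80, 83, 89}
insert 81 → {61, 80, 81, 83, 89}
advance → 61; now {80, 81, 83, 89}
advance → 80; now {81, 83, 89}
advance → 81; now {83, 89}

69, 70, 75, 56, 71, 61, 80, 81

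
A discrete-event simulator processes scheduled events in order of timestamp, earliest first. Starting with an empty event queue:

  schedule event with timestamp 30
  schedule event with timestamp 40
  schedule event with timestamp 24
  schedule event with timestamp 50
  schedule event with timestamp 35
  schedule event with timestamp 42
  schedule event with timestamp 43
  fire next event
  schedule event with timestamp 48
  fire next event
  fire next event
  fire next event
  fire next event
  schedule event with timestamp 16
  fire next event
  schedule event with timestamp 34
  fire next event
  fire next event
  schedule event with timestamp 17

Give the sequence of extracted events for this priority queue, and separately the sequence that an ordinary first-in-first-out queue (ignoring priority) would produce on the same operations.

insert 30 → {30}
insert 40 → {30, 40}
insert 24 → {24, 30, 40}
insert 50 → {24, 30, 40, 50}
insert 35 → {24, 30, 35, 40, 50}
insert 42 → {24, 30, 35, 40, 42, 50}
insert 43 → {24, 30, 35, 40, 42, 43, 50}
fire next event → 24; now {30, 35, 40, 42, 43, 50}
insert 48 → {30, 35, 40, 42, 43, 48, 50}
fire next event → 30; now {35, 40, 42, 43, 48, 50}
fire next event → 35; now {40, 42, 43, 48, 50}
fire next event → 40; now {42, 43, 48, 50}
fire next event → 42; now {43, 48, 50}
insert 16 → {16, 43, 48, 50}
fire next event → 16; now {43, 48, 50}
insert 34 → {34, 43, 48, 50}
fire next event → 34; now {43, 48, 50}
fire next event → 43; now {48, 50}
insert 17 → {17, 48, 50}

priority queue: 24, 30, 35, 40, 42, 16, 34, 43; FIFO queue: 30, 40, 24, 50, 35, 42, 43, 48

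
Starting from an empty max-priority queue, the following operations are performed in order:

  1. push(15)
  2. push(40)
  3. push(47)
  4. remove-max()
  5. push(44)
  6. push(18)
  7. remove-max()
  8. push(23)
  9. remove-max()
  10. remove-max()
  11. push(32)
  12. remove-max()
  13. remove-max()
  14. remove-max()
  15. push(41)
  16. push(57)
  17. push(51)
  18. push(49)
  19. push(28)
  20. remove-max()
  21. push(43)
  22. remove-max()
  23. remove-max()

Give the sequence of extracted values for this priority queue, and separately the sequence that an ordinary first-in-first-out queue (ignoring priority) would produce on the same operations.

priority queue: 47 → 44 → 40 → 23 → 32 → 18 → 15 → 57 → 51 → 49; FIFO queue: [15, 40, 47, 44, 18, 23, 32, 41, 57, 51]

insert 15 → {15}
insert 40 → {40, 15}
insert 47 → {47, 40, 15}
remove-max → 47; now {40, 15}
insert 44 → {44, 40, 15}
insert 18 → {44, 40, 18, 15}
remove-max → 44; now {40, 18, 15}
insert 23 → {40, 23, 18, 15}
remove-max → 40; now {23, 18, 15}
remove-max → 23; now {18, 15}
insert 32 → {32, 18, 15}
remove-max → 32; now {18, 15}
remove-max → 18; now {15}
remove-max → 15; now {}
insert 41 → {41}
insert 57 → {57, 41}
insert 51 → {57, 51, 41}
insert 49 → {57, 51, 49, 41}
insert 28 → {57, 51, 49, 41, 28}
remove-max → 57; now {51, 49, 41, 28}
insert 43 → {51, 49, 43, 41, 28}
remove-max → 51; now {49, 43, 41, 28}
remove-max → 49; now {43, 41, 28}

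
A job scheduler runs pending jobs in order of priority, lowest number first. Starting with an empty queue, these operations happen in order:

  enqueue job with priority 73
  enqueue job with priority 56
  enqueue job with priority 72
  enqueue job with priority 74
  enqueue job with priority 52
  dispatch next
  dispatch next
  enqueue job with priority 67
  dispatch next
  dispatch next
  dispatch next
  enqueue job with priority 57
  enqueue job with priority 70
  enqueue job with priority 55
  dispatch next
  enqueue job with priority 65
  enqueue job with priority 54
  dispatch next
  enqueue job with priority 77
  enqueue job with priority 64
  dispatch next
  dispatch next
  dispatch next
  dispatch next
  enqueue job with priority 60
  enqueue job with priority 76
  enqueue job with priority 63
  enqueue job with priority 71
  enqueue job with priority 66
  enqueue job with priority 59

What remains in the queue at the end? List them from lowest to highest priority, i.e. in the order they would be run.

insert 73 → {73}
insert 56 → {56, 73}
insert 72 → {56, 72, 73}
insert 74 → {56, 72, 73, 74}
insert 52 → {52, 56, 72, 73, 74}
dispatch next → 52; now {56, 72, 73, 74}
dispatch next → 56; now {72, 73, 74}
insert 67 → {67, 72, 73, 74}
dispatch next → 67; now {72, 73, 74}
dispatch next → 72; now {73, 74}
dispatch next → 73; now {74}
insert 57 → {57, 74}
insert 70 → {57, 70, 74}
insert 55 → {55, 57, 70, 74}
dispatch next → 55; now {57, 70, 74}
insert 65 → {57, 65, 70, 74}
insert 54 → {54, 57, 65, 70, 74}
dispatch next → 54; now {57, 65, 70, 74}
insert 77 → {57, 65, 70, 74, 77}
insert 64 → {57, 64, 65, 70, 74, 77}
dispatch next → 57; now {64, 65, 70, 74, 77}
dispatch next → 64; now {65, 70, 74, 77}
dispatch next → 65; now {70, 74, 77}
dispatch next → 70; now {74, 77}
insert 60 → {60, 74, 77}
insert 76 → {60, 74, 76, 77}
insert 63 → {60, 63, 74, 76, 77}
insert 71 → {60, 63, 71, 74, 76, 77}
insert 66 → {60, 63, 66, 71, 74, 76, 77}
insert 59 → {59, 60, 63, 66, 71, 74, 76, 77}

59, 60, 63, 66, 71, 74, 76, 77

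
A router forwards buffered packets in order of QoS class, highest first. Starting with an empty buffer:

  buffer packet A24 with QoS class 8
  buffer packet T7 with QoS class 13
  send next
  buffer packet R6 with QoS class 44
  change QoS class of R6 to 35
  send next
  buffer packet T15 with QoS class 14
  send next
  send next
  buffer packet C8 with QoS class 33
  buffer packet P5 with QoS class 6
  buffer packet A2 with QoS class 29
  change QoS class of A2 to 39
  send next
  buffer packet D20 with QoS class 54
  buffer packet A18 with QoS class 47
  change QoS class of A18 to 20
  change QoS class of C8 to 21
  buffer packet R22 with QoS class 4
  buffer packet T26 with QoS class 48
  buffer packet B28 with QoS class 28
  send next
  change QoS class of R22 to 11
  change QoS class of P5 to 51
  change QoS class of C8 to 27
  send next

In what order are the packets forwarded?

add A24 (QoS class 8) → {A24:8}
add T7 (QoS class 13) → {T7:13, A24:8}
send next → T7; now {A24:8}
add R6 (QoS class 44) → {R6:44, A24:8}
update R6 to QoS class 35 → {R6:35, A24:8}
send next → R6; now {A24:8}
add T15 (QoS class 14) → {T15:14, A24:8}
send next → T15; now {A24:8}
send next → A24; now {}
add C8 (QoS class 33) → {C8:33}
add P5 (QoS class 6) → {C8:33, P5:6}
add A2 (QoS class 29) → {C8:33, A2:29, P5:6}
update A2 to QoS class 39 → {A2:39, C8:33, P5:6}
send next → A2; now {C8:33, P5:6}
add D20 (QoS class 54) → {D20:54, C8:33, P5:6}
add A18 (QoS class 47) → {D20:54, A18:47, C8:33, P5:6}
update A18 to QoS class 20 → {D20:54, C8:33, A18:20, P5:6}
update C8 to QoS class 21 → {D20:54, C8:21, A18:20, P5:6}
add R22 (QoS class 4) → {D20:54, C8:21, A18:20, P5:6, R22:4}
add T26 (QoS class 48) → {D20:54, T26:48, C8:21, A18:20, P5:6, R22:4}
add B28 (QoS class 28) → {D20:54, T26:48, B28:28, C8:21, A18:20, P5:6, R22:4}
send next → D20; now {T26:48, B28:28, C8:21, A18:20, P5:6, R22:4}
update R22 to QoS class 11 → {T26:48, B28:28, C8:21, A18:20, R22:11, P5:6}
update P5 to QoS class 51 → {P5:51, T26:48, B28:28, C8:21, A18:20, R22:11}
update C8 to QoS class 27 → {P5:51, T26:48, B28:28, C8:27, A18:20, R22:11}
send next → P5; now {T26:48, B28:28, C8:27, A18:20, R22:11}

T7, R6, T15, A24, A2, D20, P5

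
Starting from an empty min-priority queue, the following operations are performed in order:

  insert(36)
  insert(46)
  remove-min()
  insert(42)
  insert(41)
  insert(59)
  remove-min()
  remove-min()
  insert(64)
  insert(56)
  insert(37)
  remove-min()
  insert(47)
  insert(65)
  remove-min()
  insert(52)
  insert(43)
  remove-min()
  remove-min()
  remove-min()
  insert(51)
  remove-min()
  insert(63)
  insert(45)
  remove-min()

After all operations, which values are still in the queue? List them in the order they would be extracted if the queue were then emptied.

56 → 59 → 63 → 64 → 65

insert 36 → {36}
insert 46 → {36, 46}
remove-min → 36; now {46}
insert 42 → {42, 46}
insert 41 → {41, 42, 46}
insert 59 → {41, 42, 46, 59}
remove-min → 41; now {42, 46, 59}
remove-min → 42; now {46, 59}
insert 64 → {46, 59, 64}
insert 56 → {46, 56, 59, 64}
insert 37 → {37, 46, 56, 59, 64}
remove-min → 37; now {46, 56, 59, 64}
insert 47 → {46, 47, 56, 59, 64}
insert 65 → {46, 47, 56, 59, 64, 65}
remove-min → 46; now {47, 56, 59, 64, 65}
insert 52 → {47, 52, 56, 59, 64, 65}
insert 43 → {43, 47, 52, 56, 59, 64, 65}
remove-min → 43; now {47, 52, 56, 59, 64, 65}
remove-min → 47; now {52, 56, 59, 64, 65}
remove-min → 52; now {56, 59, 64, 65}
insert 51 → {51, 56, 59, 64, 65}
remove-min → 51; now {56, 59, 64, 65}
insert 63 → {56, 59, 63, 64, 65}
insert 45 → {45, 56, 59, 63, 64, 65}
remove-min → 45; now {56, 59, 63, 64, 65}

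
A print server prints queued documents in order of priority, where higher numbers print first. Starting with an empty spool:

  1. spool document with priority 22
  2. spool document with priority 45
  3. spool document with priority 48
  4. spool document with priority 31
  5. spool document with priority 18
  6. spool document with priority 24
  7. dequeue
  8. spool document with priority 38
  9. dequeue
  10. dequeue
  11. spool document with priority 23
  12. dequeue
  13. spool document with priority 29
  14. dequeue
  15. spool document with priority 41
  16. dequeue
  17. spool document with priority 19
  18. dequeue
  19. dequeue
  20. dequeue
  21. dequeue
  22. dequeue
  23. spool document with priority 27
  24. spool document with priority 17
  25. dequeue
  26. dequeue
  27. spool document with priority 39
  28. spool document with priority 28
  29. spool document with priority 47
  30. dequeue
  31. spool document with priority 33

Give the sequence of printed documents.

[48, 45, 38, 31, 29, 41, 24, 23, 22, 19, 18, 27, 17, 47]

insert 22 → {22}
insert 45 → {45, 22}
insert 48 → {48, 45, 22}
insert 31 → {48, 45, 31, 22}
insert 18 → {48, 45, 31, 22, 18}
insert 24 → {48, 45, 31, 24, 22, 18}
dequeue → 48; now {45, 31, 24, 22, 18}
insert 38 → {45, 38, 31, 24, 22, 18}
dequeue → 45; now {38, 31, 24, 22, 18}
dequeue → 38; now {31, 24, 22, 18}
insert 23 → {31, 24, 23, 22, 18}
dequeue → 31; now {24, 23, 22, 18}
insert 29 → {29, 24, 23, 22, 18}
dequeue → 29; now {24, 23, 22, 18}
insert 41 → {41, 24, 23, 22, 18}
dequeue → 41; now {24, 23, 22, 18}
insert 19 → {24, 23, 22, 19, 18}
dequeue → 24; now {23, 22, 19, 18}
dequeue → 23; now {22, 19, 18}
dequeue → 22; now {19, 18}
dequeue → 19; now {18}
dequeue → 18; now {}
insert 27 → {27}
insert 17 → {27, 17}
dequeue → 27; now {17}
dequeue → 17; now {}
insert 39 → {39}
insert 28 → {39, 28}
insert 47 → {47, 39, 28}
dequeue → 47; now {39, 28}
insert 33 → {39, 33, 28}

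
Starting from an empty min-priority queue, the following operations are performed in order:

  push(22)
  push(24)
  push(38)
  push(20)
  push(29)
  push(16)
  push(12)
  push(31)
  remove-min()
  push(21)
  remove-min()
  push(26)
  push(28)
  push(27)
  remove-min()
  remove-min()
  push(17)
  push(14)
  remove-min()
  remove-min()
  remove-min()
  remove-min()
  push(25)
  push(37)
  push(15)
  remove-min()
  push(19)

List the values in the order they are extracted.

insert 22 → {22}
insert 24 → {22, 24}
insert 38 → {22, 24, 38}
insert 20 → {20, 22, 24, 38}
insert 29 → {20, 22, 24, 29, 38}
insert 16 → {16, 20, 22, 24, 29, 38}
insert 12 → {12, 16, 20, 22, 24, 29, 38}
insert 31 → {12, 16, 20, 22, 24, 29, 31, 38}
remove-min → 12; now {16, 20, 22, 24, 29, 31, 38}
insert 21 → {16, 20, 21, 22, 24, 29, 31, 38}
remove-min → 16; now {20, 21, 22, 24, 29, 31, 38}
insert 26 → {20, 21, 22, 24, 26, 29, 31, 38}
insert 28 → {20, 21, 22, 24, 26, 28, 29, 31, 38}
insert 27 → {20, 21, 22, 24, 26, 27, 28, 29, 31, 38}
remove-min → 20; now {21, 22, 24, 26, 27, 28, 29, 31, 38}
remove-min → 21; now {22, 24, 26, 27, 28, 29, 31, 38}
insert 17 → {17, 22, 24, 26, 27, 28, 29, 31, 38}
insert 14 → {14, 17, 22, 24, 26, 27, 28, 29, 31, 38}
remove-min → 14; now {17, 22, 24, 26, 27, 28, 29, 31, 38}
remove-min → 17; now {22, 24, 26, 27, 28, 29, 31, 38}
remove-min → 22; now {24, 26, 27, 28, 29, 31, 38}
remove-min → 24; now {26, 27, 28, 29, 31, 38}
insert 25 → {25, 26, 27, 28, 29, 31, 38}
insert 37 → {25, 26, 27, 28, 29, 31, 37, 38}
insert 15 → {15, 25, 26, 27, 28, 29, 31, 37, 38}
remove-min → 15; now {25, 26, 27, 28, 29, 31, 37, 38}
insert 19 → {19, 25, 26, 27, 28, 29, 31, 37, 38}

12 → 16 → 20 → 21 → 14 → 17 → 22 → 24 → 15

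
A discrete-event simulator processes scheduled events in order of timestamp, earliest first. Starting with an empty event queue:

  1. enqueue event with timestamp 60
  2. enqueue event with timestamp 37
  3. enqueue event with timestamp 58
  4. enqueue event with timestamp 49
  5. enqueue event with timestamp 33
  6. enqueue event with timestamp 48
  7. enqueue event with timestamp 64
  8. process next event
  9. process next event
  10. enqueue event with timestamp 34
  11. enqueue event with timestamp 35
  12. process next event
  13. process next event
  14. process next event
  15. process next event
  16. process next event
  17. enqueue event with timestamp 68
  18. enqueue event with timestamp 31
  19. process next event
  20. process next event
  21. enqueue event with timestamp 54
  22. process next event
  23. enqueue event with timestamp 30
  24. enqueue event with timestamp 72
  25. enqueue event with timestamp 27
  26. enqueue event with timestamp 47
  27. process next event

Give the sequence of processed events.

[33, 37, 34, 35, 48, 49, 58, 31, 60, 54, 27]

insert 60 → {60}
insert 37 → {37, 60}
insert 58 → {37, 58, 60}
insert 49 → {37, 49, 58, 60}
insert 33 → {33, 37, 49, 58, 60}
insert 48 → {33, 37, 48, 49, 58, 60}
insert 64 → {33, 37, 48, 49, 58, 60, 64}
process next event → 33; now {37, 48, 49, 58, 60, 64}
process next event → 37; now {48, 49, 58, 60, 64}
insert 34 → {34, 48, 49, 58, 60, 64}
insert 35 → {34, 35, 48, 49, 58, 60, 64}
process next event → 34; now {35, 48, 49, 58, 60, 64}
process next event → 35; now {48, 49, 58, 60, 64}
process next event → 48; now {49, 58, 60, 64}
process next event → 49; now {58, 60, 64}
process next event → 58; now {60, 64}
insert 68 → {60, 64, 68}
insert 31 → {31, 60, 64, 68}
process next event → 31; now {60, 64, 68}
process next event → 60; now {64, 68}
insert 54 → {54, 64, 68}
process next event → 54; now {64, 68}
insert 30 → {30, 64, 68}
insert 72 → {30, 64, 68, 72}
insert 27 → {27, 30, 64, 68, 72}
insert 47 → {27, 30, 47, 64, 68, 72}
process next event → 27; now {30, 47, 64, 68, 72}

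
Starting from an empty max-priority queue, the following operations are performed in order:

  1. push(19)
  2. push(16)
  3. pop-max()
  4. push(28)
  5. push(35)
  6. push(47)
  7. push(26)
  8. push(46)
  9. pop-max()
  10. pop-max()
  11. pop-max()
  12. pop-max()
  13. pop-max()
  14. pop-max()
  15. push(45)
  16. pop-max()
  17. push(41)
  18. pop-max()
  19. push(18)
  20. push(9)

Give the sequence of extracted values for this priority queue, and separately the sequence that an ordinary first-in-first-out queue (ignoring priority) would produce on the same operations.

insert 19 → {19}
insert 16 → {19, 16}
pop-max → 19; now {16}
insert 28 → {28, 16}
insert 35 → {35, 28, 16}
insert 47 → {47, 35, 28, 16}
insert 26 → {47, 35, 28, 26, 16}
insert 46 → {47, 46, 35, 28, 26, 16}
pop-max → 47; now {46, 35, 28, 26, 16}
pop-max → 46; now {35, 28, 26, 16}
pop-max → 35; now {28, 26, 16}
pop-max → 28; now {26, 16}
pop-max → 26; now {16}
pop-max → 16; now {}
insert 45 → {45}
pop-max → 45; now {}
insert 41 → {41}
pop-max → 41; now {}
insert 18 → {18}
insert 9 → {18, 9}

priority queue: 19 → 47 → 46 → 35 → 28 → 26 → 16 → 45 → 41; FIFO queue: 19 → 16 → 28 → 35 → 47 → 26 → 46 → 45 → 41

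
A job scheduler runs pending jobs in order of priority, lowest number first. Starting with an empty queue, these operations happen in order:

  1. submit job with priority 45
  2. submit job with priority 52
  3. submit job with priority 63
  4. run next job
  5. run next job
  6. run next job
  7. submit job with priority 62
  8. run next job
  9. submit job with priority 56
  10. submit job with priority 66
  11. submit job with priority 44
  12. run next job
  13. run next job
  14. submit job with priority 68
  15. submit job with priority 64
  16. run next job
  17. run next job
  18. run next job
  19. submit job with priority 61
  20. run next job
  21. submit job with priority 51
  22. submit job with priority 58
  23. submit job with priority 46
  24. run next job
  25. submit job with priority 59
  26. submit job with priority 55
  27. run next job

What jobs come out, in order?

[45, 52, 63, 62, 44, 56, 64, 66, 68, 61, 46, 51]

insert 45 → {45}
insert 52 → {45, 52}
insert 63 → {45, 52, 63}
run next job → 45; now {52, 63}
run next job → 52; now {63}
run next job → 63; now {}
insert 62 → {62}
run next job → 62; now {}
insert 56 → {56}
insert 66 → {56, 66}
insert 44 → {44, 56, 66}
run next job → 44; now {56, 66}
run next job → 56; now {66}
insert 68 → {66, 68}
insert 64 → {64, 66, 68}
run next job → 64; now {66, 68}
run next job → 66; now {68}
run next job → 68; now {}
insert 61 → {61}
run next job → 61; now {}
insert 51 → {51}
insert 58 → {51, 58}
insert 46 → {46, 51, 58}
run next job → 46; now {51, 58}
insert 59 → {51, 58, 59}
insert 55 → {51, 55, 58, 59}
run next job → 51; now {55, 58, 59}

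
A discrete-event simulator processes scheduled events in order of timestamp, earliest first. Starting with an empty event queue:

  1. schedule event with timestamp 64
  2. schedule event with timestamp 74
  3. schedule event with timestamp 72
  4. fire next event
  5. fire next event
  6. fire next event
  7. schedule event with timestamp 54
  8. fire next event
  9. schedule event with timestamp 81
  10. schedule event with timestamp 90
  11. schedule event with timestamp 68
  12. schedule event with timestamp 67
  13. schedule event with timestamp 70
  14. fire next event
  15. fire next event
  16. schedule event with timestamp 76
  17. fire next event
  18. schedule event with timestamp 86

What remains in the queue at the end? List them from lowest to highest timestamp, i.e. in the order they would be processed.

76, 81, 86, 90

insert 64 → {64}
insert 74 → {64, 74}
insert 72 → {64, 72, 74}
fire next event → 64; now {72, 74}
fire next event → 72; now {74}
fire next event → 74; now {}
insert 54 → {54}
fire next event → 54; now {}
insert 81 → {81}
insert 90 → {81, 90}
insert 68 → {68, 81, 90}
insert 67 → {67, 68, 81, 90}
insert 70 → {67, 68, 70, 81, 90}
fire next event → 67; now {68, 70, 81, 90}
fire next event → 68; now {70, 81, 90}
insert 76 → {70, 76, 81, 90}
fire next event → 70; now {76, 81, 90}
insert 86 → {76, 81, 86, 90}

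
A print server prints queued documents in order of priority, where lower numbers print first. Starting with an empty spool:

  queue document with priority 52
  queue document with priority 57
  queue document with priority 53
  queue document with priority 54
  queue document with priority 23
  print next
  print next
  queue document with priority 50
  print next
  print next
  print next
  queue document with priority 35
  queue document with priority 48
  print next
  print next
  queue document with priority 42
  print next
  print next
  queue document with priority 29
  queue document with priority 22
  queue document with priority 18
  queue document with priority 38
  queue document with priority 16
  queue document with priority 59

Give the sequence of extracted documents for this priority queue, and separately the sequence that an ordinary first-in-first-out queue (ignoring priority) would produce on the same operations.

priority queue: [23, 52, 50, 53, 54, 35, 48, 42, 57]; FIFO queue: 52, 57, 53, 54, 23, 50, 35, 48, 42

insert 52 → {52}
insert 57 → {52, 57}
insert 53 → {52, 53, 57}
insert 54 → {52, 53, 54, 57}
insert 23 → {23, 52, 53, 54, 57}
print next → 23; now {52, 53, 54, 57}
print next → 52; now {53, 54, 57}
insert 50 → {50, 53, 54, 57}
print next → 50; now {53, 54, 57}
print next → 53; now {54, 57}
print next → 54; now {57}
insert 35 → {35, 57}
insert 48 → {35, 48, 57}
print next → 35; now {48, 57}
print next → 48; now {57}
insert 42 → {42, 57}
print next → 42; now {57}
print next → 57; now {}
insert 29 → {29}
insert 22 → {22, 29}
insert 18 → {18, 22, 29}
insert 38 → {18, 22, 29, 38}
insert 16 → {16, 18, 22, 29, 38}
insert 59 → {16, 18, 22, 29, 38, 59}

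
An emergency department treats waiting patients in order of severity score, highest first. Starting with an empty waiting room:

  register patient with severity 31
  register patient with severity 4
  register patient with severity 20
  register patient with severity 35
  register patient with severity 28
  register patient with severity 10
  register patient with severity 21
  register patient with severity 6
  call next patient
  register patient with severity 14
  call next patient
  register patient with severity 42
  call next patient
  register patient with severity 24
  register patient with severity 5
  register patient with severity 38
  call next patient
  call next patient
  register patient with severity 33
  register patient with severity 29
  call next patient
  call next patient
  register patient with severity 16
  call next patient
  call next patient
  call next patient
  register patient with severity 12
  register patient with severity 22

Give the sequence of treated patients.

35, 31, 42, 38, 28, 33, 29, 24, 21, 20

insert 31 → {31}
insert 4 → {31, 4}
insert 20 → {31, 20, 4}
insert 35 → {35, 31, 20, 4}
insert 28 → {35, 31, 28, 20, 4}
insert 10 → {35, 31, 28, 20, 10, 4}
insert 21 → {35, 31, 28, 21, 20, 10, 4}
insert 6 → {35, 31, 28, 21, 20, 10, 6, 4}
call next patient → 35; now {31, 28, 21, 20, 10, 6, 4}
insert 14 → {31, 28, 21, 20, 14, 10, 6, 4}
call next patient → 31; now {28, 21, 20, 14, 10, 6, 4}
insert 42 → {42, 28, 21, 20, 14, 10, 6, 4}
call next patient → 42; now {28, 21, 20, 14, 10, 6, 4}
insert 24 → {28, 24, 21, 20, 14, 10, 6, 4}
insert 5 → {28, 24, 21, 20, 14, 10, 6, 5, 4}
insert 38 → {38, 28, 24, 21, 20, 14, 10, 6, 5, 4}
call next patient → 38; now {28, 24, 21, 20, 14, 10, 6, 5, 4}
call next patient → 28; now {24, 21, 20, 14, 10, 6, 5, 4}
insert 33 → {33, 24, 21, 20, 14, 10, 6, 5, 4}
insert 29 → {33, 29, 24, 21, 20, 14, 10, 6, 5, 4}
call next patient → 33; now {29, 24, 21, 20, 14, 10, 6, 5, 4}
call next patient → 29; now {24, 21, 20, 14, 10, 6, 5, 4}
insert 16 → {24, 21, 20, 16, 14, 10, 6, 5, 4}
call next patient → 24; now {21, 20, 16, 14, 10, 6, 5, 4}
call next patient → 21; now {20, 16, 14, 10, 6, 5, 4}
call next patient → 20; now {16, 14, 10, 6, 5, 4}
insert 12 → {16, 14, 12, 10, 6, 5, 4}
insert 22 → {22, 16, 14, 12, 10, 6, 5, 4}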